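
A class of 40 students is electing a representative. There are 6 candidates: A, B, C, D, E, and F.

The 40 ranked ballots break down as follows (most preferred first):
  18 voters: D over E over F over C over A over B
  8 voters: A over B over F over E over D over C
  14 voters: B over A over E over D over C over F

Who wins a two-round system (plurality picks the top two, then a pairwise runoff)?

B

Round 1 first-place votes: A 8, B 14, C 0, D 18, E 0, F 0. D and B advance.
Runoff: D is ranked above B on 18 ballots, B above D on 22.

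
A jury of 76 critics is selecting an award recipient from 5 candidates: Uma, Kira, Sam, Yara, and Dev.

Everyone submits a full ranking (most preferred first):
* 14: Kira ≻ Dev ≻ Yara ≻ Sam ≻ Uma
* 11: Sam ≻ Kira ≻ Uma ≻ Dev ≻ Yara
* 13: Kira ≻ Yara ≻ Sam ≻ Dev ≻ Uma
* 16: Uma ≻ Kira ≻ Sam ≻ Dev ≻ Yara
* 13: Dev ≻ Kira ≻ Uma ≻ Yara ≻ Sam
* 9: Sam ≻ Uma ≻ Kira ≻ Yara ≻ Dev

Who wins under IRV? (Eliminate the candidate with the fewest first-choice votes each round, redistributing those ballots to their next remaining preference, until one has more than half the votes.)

Kira

Round 1: Uma 16, Kira 27, Sam 20, Yara 0, Dev 13. Yara eliminated.
Round 2: Uma 16, Kira 27, Sam 20, Dev 13. Dev eliminated.
Round 3: Uma 16, Kira 40, Sam 20. Kira has a majority (≥39).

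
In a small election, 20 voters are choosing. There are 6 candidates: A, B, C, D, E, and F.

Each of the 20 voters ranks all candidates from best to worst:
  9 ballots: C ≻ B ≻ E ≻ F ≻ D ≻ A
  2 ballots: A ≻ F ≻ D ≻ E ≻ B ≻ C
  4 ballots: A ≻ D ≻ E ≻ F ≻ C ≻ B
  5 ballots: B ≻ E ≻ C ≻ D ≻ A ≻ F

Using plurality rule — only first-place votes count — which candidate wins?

First-place votes: A 6, B 5, C 9, D 0, E 0, F 0.

C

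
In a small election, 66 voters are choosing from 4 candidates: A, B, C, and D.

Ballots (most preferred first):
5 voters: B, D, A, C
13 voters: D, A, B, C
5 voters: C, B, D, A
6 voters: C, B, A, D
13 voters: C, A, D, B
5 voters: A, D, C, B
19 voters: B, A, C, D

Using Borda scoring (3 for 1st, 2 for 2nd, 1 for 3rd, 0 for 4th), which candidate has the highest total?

A

A: 5×1 + 13×2 + 5×0 + 6×1 + 13×2 + 5×3 + 19×2 = 116
B: 5×3 + 13×1 + 5×2 + 6×2 + 13×0 + 5×0 + 19×3 = 107
C: 5×0 + 13×0 + 5×3 + 6×3 + 13×3 + 5×1 + 19×1 = 96
D: 5×2 + 13×3 + 5×1 + 6×0 + 13×1 + 5×2 + 19×0 = 77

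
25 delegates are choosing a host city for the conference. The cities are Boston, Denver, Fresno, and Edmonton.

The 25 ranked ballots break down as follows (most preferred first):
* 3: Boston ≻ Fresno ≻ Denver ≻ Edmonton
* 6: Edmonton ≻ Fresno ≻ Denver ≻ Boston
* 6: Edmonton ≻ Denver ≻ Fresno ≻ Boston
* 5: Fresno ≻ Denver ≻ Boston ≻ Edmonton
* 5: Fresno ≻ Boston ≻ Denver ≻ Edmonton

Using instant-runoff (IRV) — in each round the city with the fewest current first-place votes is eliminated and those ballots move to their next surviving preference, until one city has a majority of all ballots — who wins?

Round 1: Boston 3, Denver 0, Fresno 10, Edmonton 12. Denver eliminated.
Round 2: Boston 3, Fresno 10, Edmonton 12. Boston eliminated.
Round 3: Fresno 13, Edmonton 12. Fresno has a majority (≥13).

Fresno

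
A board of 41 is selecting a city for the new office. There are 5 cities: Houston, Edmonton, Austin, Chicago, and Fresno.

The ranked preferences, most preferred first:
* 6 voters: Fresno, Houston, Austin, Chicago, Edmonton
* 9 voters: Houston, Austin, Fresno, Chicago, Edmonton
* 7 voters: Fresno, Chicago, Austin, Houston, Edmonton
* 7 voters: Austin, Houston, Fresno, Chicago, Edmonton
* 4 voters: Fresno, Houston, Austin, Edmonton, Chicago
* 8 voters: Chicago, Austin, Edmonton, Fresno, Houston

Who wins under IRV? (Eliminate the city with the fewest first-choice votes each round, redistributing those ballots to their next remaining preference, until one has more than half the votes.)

Round 1: Houston 9, Edmonton 0, Austin 7, Chicago 8, Fresno 17. Edmonton eliminated.
Round 2: Houston 9, Austin 7, Chicago 8, Fresno 17. Austin eliminated.
Round 3: Houston 16, Chicago 8, Fresno 17. Chicago eliminated.
Round 4: Houston 16, Fresno 25. Fresno has a majority (≥21).

Fresno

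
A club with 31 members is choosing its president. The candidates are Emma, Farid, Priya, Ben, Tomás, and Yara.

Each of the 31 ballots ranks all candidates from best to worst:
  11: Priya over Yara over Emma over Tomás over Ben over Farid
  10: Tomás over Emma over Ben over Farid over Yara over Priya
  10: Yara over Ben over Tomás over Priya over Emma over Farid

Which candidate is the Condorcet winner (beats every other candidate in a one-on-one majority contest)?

Yara vs Emma: 21–10
Yara vs Farid: 21–10
Yara vs Priya: 20–11
Yara vs Ben: 21–10
Yara vs Tomás: 21–10
Yara beats every other candidate.

Yara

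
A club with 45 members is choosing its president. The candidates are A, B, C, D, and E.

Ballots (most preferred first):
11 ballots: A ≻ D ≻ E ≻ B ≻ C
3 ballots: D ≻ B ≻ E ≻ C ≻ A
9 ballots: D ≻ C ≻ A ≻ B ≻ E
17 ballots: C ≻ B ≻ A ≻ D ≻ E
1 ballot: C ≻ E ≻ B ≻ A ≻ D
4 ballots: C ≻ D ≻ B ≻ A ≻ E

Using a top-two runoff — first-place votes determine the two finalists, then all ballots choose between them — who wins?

D

Round 1 first-place votes: A 11, B 0, C 22, D 12, E 0. C and D advance.
Runoff: C is ranked above D on 22 ballots, D above C on 23.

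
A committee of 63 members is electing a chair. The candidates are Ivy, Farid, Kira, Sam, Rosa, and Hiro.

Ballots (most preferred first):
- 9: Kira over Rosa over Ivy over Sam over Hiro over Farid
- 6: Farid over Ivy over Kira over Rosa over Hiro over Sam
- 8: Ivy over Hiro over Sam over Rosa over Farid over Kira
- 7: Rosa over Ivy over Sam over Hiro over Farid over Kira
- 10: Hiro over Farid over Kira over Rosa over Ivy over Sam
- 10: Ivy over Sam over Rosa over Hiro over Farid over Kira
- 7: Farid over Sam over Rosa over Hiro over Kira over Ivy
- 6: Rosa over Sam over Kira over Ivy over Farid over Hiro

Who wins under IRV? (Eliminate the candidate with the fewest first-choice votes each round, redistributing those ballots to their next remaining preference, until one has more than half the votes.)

Round 1: Ivy 18, Farid 13, Kira 9, Sam 0, Rosa 13, Hiro 10. Sam eliminated.
Round 2: Ivy 18, Farid 13, Kira 9, Rosa 13, Hiro 10. Kira eliminated.
Round 3: Ivy 18, Farid 13, Rosa 22, Hiro 10. Hiro eliminated.
Round 4: Ivy 18, Farid 23, Rosa 22. Ivy eliminated.
Round 5: Farid 23, Rosa 40. Rosa has a majority (≥32).

Rosa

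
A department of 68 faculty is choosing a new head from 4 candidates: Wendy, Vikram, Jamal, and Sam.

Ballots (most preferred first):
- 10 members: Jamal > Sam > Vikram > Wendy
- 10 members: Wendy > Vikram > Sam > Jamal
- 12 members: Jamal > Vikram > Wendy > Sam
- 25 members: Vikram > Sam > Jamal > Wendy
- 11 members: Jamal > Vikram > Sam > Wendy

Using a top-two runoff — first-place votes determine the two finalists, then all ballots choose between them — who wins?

Vikram

Round 1 first-place votes: Wendy 10, Vikram 25, Jamal 33, Sam 0. Jamal and Vikram advance.
Runoff: Jamal is ranked above Vikram on 33 ballots, Vikram above Jamal on 35.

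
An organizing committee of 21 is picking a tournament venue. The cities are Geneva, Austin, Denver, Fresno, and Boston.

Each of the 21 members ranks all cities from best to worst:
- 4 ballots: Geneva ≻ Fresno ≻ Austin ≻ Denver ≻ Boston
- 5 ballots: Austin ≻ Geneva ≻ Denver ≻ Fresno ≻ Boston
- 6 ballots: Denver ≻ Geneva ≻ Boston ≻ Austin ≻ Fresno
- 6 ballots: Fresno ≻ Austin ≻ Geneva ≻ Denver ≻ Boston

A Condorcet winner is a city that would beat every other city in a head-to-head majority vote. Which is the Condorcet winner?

Austin vs Geneva: 11–10
Austin vs Denver: 15–6
Austin vs Fresno: 11–10
Austin vs Boston: 15–6
Austin beats every other city.

Austin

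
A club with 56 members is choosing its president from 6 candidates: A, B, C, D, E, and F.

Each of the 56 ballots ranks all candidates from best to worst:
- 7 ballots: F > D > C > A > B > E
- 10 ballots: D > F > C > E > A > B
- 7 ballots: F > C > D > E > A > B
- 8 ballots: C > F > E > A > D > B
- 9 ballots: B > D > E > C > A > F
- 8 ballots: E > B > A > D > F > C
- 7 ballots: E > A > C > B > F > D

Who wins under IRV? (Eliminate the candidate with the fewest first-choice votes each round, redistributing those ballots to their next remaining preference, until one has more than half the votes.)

F

Round 1: A 0, B 9, C 8, D 10, E 15, F 14. A eliminated.
Round 2: B 9, C 8, D 10, E 15, F 14. C eliminated.
Round 3: B 9, D 10, E 15, F 22. B eliminated.
Round 4: D 19, E 15, F 22. E eliminated.
Round 5: D 27, F 29. F has a majority (≥29).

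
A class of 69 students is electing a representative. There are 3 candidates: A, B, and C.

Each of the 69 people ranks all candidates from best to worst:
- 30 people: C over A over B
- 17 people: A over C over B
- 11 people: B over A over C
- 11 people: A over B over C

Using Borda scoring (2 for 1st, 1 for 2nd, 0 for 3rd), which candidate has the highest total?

A

A: 30×1 + 17×2 + 11×1 + 11×2 = 97
B: 30×0 + 17×0 + 11×2 + 11×1 = 33
C: 30×2 + 17×1 + 11×0 + 11×0 = 77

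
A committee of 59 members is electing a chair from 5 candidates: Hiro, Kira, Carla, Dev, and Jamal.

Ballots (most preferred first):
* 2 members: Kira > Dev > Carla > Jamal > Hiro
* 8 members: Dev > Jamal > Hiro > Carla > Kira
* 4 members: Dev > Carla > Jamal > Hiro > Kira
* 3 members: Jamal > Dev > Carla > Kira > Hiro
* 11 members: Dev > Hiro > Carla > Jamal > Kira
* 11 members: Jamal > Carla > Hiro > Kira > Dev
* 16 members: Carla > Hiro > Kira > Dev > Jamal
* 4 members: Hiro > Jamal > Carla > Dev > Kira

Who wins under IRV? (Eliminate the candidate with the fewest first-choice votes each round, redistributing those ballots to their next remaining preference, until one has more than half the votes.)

Round 1: Hiro 4, Kira 2, Carla 16, Dev 23, Jamal 14. Kira eliminated.
Round 2: Hiro 4, Carla 16, Dev 25, Jamal 14. Hiro eliminated.
Round 3: Carla 16, Dev 25, Jamal 18. Carla eliminated.
Round 4: Dev 41, Jamal 18. Dev has a majority (≥30).

Dev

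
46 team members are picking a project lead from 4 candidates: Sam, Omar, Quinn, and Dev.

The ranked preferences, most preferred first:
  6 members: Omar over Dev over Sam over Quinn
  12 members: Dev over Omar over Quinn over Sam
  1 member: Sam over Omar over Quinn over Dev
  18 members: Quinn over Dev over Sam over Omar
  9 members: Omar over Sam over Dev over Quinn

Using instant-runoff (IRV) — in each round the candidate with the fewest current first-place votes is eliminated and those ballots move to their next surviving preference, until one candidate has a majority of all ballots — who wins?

Round 1: Sam 1, Omar 15, Quinn 18, Dev 12. Sam eliminated.
Round 2: Omar 16, Quinn 18, Dev 12. Dev eliminated.
Round 3: Omar 28, Quinn 18. Omar has a majority (≥24).

Omar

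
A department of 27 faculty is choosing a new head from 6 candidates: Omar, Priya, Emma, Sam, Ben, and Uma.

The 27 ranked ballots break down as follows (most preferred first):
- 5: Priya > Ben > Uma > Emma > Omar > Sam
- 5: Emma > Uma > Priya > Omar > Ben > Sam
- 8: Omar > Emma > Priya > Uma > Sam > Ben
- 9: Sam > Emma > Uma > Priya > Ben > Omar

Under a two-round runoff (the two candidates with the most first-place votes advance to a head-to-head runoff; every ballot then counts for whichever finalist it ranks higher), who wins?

Omar

Round 1 first-place votes: Omar 8, Priya 5, Emma 5, Sam 9, Ben 0, Uma 0. Sam and Omar advance.
Runoff: Sam is ranked above Omar on 9 ballots, Omar above Sam on 18.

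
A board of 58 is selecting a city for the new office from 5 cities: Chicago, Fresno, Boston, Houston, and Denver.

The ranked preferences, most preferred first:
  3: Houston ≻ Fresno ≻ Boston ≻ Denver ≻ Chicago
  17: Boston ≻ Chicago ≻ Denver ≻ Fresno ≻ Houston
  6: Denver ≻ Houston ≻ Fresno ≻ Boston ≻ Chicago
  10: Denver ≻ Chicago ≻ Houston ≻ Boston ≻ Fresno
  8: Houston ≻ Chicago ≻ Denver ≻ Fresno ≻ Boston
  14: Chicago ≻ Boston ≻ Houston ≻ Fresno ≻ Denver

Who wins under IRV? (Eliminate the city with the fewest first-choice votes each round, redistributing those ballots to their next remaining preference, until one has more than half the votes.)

Chicago

Round 1: Chicago 14, Fresno 0, Boston 17, Houston 11, Denver 16. Fresno eliminated.
Round 2: Chicago 14, Boston 17, Houston 11, Denver 16. Houston eliminated.
Round 3: Chicago 22, Boston 20, Denver 16. Denver eliminated.
Round 4: Chicago 32, Boston 26. Chicago has a majority (≥30).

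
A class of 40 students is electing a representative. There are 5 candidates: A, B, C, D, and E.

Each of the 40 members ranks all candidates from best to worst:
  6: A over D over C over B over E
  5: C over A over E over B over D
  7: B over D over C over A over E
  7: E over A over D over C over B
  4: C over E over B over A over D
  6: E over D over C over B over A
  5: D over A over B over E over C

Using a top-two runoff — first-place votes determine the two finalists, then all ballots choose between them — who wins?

Round 1 first-place votes: A 6, B 7, C 9, D 5, E 13. E and C advance.
Runoff: E is ranked above C on 18 ballots, C above E on 22.

C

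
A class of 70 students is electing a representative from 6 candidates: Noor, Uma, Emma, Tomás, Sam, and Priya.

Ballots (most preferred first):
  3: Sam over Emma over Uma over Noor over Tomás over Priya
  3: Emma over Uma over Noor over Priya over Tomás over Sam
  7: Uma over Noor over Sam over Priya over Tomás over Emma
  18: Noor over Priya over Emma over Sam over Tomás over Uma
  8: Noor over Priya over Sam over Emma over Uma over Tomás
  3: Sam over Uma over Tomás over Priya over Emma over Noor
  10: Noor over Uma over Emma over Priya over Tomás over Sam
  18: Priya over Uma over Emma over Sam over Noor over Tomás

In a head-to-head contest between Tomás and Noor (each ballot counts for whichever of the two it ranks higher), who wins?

Tomás is ranked above Noor on 3 ballots; Noor above Tomás on 67.

Noor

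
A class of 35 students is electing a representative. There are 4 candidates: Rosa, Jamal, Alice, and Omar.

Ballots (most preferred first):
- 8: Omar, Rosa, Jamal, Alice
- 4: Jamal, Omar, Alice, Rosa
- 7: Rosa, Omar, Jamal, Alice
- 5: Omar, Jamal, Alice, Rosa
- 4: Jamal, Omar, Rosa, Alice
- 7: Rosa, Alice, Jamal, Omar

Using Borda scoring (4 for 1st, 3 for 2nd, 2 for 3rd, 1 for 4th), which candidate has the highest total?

Rosa: 8×3 + 4×1 + 7×4 + 5×1 + 4×2 + 7×4 = 97
Jamal: 8×2 + 4×4 + 7×2 + 5×3 + 4×4 + 7×2 = 91
Alice: 8×1 + 4×2 + 7×1 + 5×2 + 4×1 + 7×3 = 58
Omar: 8×4 + 4×3 + 7×3 + 5×4 + 4×3 + 7×1 = 104

Omar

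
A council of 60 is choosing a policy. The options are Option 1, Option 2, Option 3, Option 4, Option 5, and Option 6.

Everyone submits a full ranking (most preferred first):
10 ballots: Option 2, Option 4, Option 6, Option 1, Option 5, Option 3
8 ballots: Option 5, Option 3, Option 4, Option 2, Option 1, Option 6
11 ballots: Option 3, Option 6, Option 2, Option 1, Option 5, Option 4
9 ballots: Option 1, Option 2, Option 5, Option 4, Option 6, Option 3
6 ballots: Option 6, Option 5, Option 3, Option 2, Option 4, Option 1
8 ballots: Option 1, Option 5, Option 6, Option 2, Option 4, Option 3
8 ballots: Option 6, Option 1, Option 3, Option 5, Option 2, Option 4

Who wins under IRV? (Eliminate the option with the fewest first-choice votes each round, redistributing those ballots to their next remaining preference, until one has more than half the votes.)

Round 1: Option 1 17, Option 2 10, Option 3 11, Option 4 0, Option 5 8, Option 6 14. Option 4 eliminated.
Round 2: Option 1 17, Option 2 10, Option 3 11, Option 5 8, Option 6 14. Option 5 eliminated.
Round 3: Option 1 17, Option 2 10, Option 3 19, Option 6 14. Option 2 eliminated.
Round 4: Option 1 17, Option 3 19, Option 6 24. Option 1 eliminated.
Round 5: Option 3 19, Option 6 41. Option 6 has a majority (≥31).

Option 6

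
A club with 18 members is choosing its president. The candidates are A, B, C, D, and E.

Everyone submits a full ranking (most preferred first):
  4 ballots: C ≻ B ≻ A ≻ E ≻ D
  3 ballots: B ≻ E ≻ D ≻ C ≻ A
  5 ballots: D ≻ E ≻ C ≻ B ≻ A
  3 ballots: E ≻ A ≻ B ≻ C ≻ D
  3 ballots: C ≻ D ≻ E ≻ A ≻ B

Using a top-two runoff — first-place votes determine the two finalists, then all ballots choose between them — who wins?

Round 1 first-place votes: A 0, B 3, C 7, D 5, E 3. C and D advance.
Runoff: C is ranked above D on 10 ballots, D above C on 8.

C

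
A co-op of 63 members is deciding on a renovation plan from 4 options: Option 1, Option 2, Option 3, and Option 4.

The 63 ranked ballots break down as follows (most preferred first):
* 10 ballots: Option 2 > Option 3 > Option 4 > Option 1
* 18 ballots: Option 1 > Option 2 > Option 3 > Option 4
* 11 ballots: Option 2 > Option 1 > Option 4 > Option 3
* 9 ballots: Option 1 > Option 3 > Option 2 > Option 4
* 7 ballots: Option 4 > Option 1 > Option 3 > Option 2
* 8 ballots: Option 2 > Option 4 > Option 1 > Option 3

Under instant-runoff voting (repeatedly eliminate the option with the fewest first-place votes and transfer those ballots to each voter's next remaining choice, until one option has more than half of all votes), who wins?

Round 1: Option 1 27, Option 2 29, Option 3 0, Option 4 7. Option 3 eliminated.
Round 2: Option 1 27, Option 2 29, Option 4 7. Option 4 eliminated.
Round 3: Option 1 34, Option 2 29. Option 1 has a majority (≥32).

Option 1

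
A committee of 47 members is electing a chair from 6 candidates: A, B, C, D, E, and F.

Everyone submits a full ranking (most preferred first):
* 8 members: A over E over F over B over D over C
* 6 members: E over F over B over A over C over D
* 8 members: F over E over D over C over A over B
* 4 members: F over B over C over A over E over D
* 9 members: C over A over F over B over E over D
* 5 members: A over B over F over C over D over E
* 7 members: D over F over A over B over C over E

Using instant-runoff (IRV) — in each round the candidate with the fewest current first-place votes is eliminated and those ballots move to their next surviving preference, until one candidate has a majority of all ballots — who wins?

F

Round 1: A 13, B 0, C 9, D 7, E 6, F 12. B eliminated.
Round 2: A 13, C 9, D 7, E 6, F 12. E eliminated.
Round 3: A 13, C 9, D 7, F 18. D eliminated.
Round 4: A 13, C 9, F 25. F has a majority (≥24).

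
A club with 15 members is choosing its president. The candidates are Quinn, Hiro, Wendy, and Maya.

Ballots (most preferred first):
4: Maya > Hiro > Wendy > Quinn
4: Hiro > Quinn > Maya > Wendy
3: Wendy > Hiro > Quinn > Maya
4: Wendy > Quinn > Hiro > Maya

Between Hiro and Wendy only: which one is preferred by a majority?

Hiro

Hiro is ranked above Wendy on 8 ballots; Wendy above Hiro on 7.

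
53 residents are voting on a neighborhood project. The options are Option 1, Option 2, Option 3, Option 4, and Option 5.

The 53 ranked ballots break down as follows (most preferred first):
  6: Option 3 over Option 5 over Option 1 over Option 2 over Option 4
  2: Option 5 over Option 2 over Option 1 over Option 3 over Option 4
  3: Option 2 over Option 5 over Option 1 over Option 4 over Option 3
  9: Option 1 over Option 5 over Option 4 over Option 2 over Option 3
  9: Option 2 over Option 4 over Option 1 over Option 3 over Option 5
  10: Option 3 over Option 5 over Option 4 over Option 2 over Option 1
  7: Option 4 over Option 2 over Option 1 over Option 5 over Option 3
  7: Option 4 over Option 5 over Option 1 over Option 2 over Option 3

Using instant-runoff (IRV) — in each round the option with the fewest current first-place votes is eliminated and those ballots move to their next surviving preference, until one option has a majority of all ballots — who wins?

Round 1: Option 1 9, Option 2 12, Option 3 16, Option 4 14, Option 5 2. Option 5 eliminated.
Round 2: Option 1 9, Option 2 14, Option 3 16, Option 4 14. Option 1 eliminated.
Round 3: Option 2 14, Option 3 16, Option 4 23. Option 2 eliminated.
Round 4: Option 3 18, Option 4 35. Option 4 has a majority (≥27).

Option 4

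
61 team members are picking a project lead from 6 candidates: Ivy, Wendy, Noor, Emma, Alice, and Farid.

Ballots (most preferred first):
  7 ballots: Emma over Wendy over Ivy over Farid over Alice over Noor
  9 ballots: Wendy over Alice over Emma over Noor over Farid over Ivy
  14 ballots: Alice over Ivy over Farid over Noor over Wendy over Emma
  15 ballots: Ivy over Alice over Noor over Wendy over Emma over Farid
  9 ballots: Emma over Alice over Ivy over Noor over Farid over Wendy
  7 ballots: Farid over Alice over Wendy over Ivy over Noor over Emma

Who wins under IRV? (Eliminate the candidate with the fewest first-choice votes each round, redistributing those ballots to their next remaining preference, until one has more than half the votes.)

Alice

Round 1: Ivy 15, Wendy 9, Noor 0, Emma 16, Alice 14, Farid 7. Noor eliminated.
Round 2: Ivy 15, Wendy 9, Emma 16, Alice 14, Farid 7. Farid eliminated.
Round 3: Ivy 15, Wendy 9, Emma 16, Alice 21. Wendy eliminated.
Round 4: Ivy 15, Emma 16, Alice 30. Ivy eliminated.
Round 5: Emma 16, Alice 45. Alice has a majority (≥31).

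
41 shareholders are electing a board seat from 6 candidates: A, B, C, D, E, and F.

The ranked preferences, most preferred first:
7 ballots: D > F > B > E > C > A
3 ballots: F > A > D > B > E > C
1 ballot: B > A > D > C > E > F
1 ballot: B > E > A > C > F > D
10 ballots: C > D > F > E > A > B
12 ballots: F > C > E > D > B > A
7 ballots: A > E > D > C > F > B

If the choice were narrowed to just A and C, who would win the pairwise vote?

A is ranked above C on 12 ballots; C above A on 29.

C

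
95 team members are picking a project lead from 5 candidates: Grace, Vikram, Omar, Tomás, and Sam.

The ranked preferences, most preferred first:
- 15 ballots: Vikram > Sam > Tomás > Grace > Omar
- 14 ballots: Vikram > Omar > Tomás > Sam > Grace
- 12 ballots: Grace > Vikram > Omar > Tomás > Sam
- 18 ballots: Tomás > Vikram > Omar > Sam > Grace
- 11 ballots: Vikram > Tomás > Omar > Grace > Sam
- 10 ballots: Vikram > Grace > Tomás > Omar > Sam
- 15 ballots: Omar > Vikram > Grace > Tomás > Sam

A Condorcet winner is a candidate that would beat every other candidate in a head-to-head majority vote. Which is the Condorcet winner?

Vikram

Vikram vs Grace: 83–12
Vikram vs Omar: 80–15
Vikram vs Tomás: 77–18
Vikram vs Sam: 95–0
Vikram beats every other candidate.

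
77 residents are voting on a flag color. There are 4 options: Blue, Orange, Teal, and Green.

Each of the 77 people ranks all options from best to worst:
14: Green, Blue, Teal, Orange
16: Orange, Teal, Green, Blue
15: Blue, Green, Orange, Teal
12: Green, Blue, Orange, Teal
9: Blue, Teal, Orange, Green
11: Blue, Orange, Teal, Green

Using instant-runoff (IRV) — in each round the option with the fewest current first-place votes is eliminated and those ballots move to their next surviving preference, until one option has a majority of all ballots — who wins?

Green

Round 1: Blue 35, Orange 16, Teal 0, Green 26. Teal eliminated.
Round 2: Blue 35, Orange 16, Green 26. Orange eliminated.
Round 3: Blue 35, Green 42. Green has a majority (≥39).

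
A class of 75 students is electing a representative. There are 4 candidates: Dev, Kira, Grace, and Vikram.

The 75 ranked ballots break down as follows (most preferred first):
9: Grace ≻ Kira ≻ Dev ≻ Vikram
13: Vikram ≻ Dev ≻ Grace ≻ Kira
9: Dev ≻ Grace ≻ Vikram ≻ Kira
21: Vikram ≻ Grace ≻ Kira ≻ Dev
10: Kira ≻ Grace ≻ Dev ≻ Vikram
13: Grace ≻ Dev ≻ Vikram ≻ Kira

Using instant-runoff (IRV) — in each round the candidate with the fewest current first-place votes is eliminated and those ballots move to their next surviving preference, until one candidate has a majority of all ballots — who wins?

Round 1: Dev 9, Kira 10, Grace 22, Vikram 34. Dev eliminated.
Round 2: Kira 10, Grace 31, Vikram 34. Kira eliminated.
Round 3: Grace 41, Vikram 34. Grace has a majority (≥38).

Grace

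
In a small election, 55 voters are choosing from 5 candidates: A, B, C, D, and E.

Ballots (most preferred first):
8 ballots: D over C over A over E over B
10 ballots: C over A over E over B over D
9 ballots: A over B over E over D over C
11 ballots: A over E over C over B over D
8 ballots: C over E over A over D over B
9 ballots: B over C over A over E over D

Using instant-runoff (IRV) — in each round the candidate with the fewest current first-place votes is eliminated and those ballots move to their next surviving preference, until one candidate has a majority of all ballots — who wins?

C

Round 1: A 20, B 9, C 18, D 8, E 0. E eliminated.
Round 2: A 20, B 9, C 18, D 8. D eliminated.
Round 3: A 20, B 9, C 26. B eliminated.
Round 4: A 20, C 35. C has a majority (≥28).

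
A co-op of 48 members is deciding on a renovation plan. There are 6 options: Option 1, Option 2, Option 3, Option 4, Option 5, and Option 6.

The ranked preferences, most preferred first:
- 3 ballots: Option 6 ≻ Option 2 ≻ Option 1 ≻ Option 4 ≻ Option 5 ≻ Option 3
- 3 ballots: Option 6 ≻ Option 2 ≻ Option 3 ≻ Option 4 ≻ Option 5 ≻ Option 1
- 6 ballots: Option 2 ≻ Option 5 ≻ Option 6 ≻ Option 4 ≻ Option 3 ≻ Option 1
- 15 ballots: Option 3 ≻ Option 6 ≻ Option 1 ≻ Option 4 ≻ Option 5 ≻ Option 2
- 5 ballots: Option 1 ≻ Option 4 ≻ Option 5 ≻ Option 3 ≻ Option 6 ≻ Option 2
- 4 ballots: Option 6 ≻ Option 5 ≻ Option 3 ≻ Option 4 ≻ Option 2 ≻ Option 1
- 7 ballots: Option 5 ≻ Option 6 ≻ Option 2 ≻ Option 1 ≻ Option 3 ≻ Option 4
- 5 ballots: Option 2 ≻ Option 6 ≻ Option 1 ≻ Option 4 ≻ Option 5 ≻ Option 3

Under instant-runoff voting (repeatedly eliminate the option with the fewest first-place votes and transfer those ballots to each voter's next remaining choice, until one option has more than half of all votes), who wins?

Round 1: Option 1 5, Option 2 11, Option 3 15, Option 4 0, Option 5 7, Option 6 10. Option 4 eliminated.
Round 2: Option 1 5, Option 2 11, Option 3 15, Option 5 7, Option 6 10. Option 1 eliminated.
Round 3: Option 2 11, Option 3 15, Option 5 12, Option 6 10. Option 6 eliminated.
Round 4: Option 2 17, Option 3 15, Option 5 16. Option 3 eliminated.
Round 5: Option 2 17, Option 5 31. Option 5 has a majority (≥25).

Option 5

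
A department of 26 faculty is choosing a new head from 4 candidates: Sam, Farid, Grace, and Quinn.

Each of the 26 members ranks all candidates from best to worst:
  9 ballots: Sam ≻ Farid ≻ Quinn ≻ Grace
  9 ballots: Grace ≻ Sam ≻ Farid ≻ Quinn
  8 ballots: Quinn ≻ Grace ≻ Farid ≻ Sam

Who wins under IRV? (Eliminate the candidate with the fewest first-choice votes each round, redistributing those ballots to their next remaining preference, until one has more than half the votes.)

Round 1: Sam 9, Farid 0, Grace 9, Quinn 8. Farid eliminated.
Round 2: Sam 9, Grace 9, Quinn 8. Quinn eliminated.
Round 3: Sam 9, Grace 17. Grace has a majority (≥14).

Grace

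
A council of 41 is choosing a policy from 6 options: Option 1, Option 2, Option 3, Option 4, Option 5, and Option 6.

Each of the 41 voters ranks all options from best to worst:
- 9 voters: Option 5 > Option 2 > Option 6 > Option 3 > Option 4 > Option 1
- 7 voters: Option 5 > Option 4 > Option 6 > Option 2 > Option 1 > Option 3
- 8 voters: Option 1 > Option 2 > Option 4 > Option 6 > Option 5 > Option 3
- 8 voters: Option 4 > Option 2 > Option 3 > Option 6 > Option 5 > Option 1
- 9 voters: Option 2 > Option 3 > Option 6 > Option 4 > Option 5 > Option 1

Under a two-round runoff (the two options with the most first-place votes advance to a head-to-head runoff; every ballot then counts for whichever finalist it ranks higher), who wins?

Round 1 first-place votes: Option 1 8, Option 2 9, Option 3 0, Option 4 8, Option 5 16, Option 6 0. Option 5 and Option 2 advance.
Runoff: Option 5 is ranked above Option 2 on 16 ballots, Option 2 above Option 5 on 25.

Option 2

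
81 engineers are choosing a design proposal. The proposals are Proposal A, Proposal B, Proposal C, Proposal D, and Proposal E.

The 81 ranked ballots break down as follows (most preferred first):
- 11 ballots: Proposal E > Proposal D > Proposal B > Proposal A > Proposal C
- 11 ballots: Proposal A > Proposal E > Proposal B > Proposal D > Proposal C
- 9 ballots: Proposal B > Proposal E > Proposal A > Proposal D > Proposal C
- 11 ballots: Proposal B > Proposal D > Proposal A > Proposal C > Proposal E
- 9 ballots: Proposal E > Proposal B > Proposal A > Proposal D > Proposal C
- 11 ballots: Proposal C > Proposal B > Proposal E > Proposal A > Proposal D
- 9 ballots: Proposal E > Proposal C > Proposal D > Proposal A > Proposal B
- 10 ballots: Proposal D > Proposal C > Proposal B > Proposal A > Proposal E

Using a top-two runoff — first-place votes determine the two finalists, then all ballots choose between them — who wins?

Proposal B

Round 1 first-place votes: Proposal A 11, Proposal B 20, Proposal C 11, Proposal D 10, Proposal E 29. Proposal E and Proposal B advance.
Runoff: Proposal E is ranked above Proposal B on 40 ballots, Proposal B above Proposal E on 41.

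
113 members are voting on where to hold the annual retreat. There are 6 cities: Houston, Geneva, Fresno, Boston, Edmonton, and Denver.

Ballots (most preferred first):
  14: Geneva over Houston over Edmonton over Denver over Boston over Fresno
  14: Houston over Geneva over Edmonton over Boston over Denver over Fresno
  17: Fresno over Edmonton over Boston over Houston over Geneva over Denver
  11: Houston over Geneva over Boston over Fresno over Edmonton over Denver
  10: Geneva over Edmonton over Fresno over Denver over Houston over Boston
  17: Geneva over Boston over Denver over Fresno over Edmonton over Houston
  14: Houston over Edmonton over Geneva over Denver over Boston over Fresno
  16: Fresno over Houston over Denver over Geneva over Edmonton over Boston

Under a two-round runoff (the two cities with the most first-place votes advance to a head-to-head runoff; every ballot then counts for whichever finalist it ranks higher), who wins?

Round 1 first-place votes: Houston 39, Geneva 41, Fresno 33, Boston 0, Edmonton 0, Denver 0. Geneva and Houston advance.
Runoff: Geneva is ranked above Houston on 41 ballots, Houston above Geneva on 72.

Houston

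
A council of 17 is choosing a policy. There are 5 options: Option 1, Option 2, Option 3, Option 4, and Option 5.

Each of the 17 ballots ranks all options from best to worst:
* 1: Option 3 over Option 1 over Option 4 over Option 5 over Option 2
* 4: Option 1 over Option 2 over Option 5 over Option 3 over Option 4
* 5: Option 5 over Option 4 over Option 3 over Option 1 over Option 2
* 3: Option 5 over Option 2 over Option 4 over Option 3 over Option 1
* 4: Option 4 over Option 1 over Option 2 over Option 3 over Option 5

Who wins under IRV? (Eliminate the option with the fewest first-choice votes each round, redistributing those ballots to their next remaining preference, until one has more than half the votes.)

Option 1

Round 1: Option 1 4, Option 2 0, Option 3 1, Option 4 4, Option 5 8. Option 2 eliminated.
Round 2: Option 1 4, Option 3 1, Option 4 4, Option 5 8. Option 3 eliminated.
Round 3: Option 1 5, Option 4 4, Option 5 8. Option 4 eliminated.
Round 4: Option 1 9, Option 5 8. Option 1 has a majority (≥9).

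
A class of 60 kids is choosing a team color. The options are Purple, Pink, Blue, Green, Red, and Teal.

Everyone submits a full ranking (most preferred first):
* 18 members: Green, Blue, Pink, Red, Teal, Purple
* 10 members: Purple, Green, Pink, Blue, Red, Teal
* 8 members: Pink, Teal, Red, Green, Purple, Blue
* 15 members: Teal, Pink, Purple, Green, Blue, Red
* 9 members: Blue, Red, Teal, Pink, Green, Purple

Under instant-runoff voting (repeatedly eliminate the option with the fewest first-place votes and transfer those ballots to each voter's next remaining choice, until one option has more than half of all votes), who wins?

Round 1: Purple 10, Pink 8, Blue 9, Green 18, Red 0, Teal 15. Red eliminated.
Round 2: Purple 10, Pink 8, Blue 9, Green 18, Teal 15. Pink eliminated.
Round 3: Purple 10, Blue 9, Green 18, Teal 23. Blue eliminated.
Round 4: Purple 10, Green 18, Teal 32. Teal has a majority (≥31).

Teal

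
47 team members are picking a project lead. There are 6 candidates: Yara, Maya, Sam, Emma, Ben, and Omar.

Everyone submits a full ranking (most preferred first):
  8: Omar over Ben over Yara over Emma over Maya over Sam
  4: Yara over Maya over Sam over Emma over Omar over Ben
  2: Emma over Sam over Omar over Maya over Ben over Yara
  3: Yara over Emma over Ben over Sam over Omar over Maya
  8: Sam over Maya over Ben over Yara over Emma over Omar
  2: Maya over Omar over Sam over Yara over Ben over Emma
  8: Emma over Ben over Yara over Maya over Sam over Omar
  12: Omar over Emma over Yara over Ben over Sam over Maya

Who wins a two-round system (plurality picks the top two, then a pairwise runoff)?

Round 1 first-place votes: Yara 7, Maya 2, Sam 8, Emma 10, Ben 0, Omar 20. Omar and Emma advance.
Runoff: Omar is ranked above Emma on 22 ballots, Emma above Omar on 25.

Emma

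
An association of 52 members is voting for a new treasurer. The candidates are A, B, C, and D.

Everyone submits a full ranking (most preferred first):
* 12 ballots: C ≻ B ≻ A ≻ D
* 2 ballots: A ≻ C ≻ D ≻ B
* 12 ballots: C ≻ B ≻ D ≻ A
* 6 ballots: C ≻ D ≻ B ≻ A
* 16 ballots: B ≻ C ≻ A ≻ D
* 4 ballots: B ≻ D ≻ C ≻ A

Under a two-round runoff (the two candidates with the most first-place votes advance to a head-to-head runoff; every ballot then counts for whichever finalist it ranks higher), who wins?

Round 1 first-place votes: A 2, B 20, C 30, D 0. C and B advance.
Runoff: C is ranked above B on 32 ballots, B above C on 20.

C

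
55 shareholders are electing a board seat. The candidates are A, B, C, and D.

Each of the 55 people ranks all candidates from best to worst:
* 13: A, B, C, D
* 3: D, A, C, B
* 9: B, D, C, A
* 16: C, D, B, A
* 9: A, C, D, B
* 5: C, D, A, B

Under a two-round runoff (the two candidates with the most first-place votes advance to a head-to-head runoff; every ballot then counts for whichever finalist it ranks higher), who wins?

C

Round 1 first-place votes: A 22, B 9, C 21, D 3. A and C advance.
Runoff: A is ranked above C on 25 ballots, C above A on 30.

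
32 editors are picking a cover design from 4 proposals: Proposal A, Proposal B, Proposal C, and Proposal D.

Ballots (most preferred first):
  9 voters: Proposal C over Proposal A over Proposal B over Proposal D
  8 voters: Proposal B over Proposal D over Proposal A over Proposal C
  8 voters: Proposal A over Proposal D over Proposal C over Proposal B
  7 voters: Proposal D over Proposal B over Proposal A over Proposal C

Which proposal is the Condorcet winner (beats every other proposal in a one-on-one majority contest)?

Proposal A

Proposal A vs Proposal B: 17–15
Proposal A vs Proposal C: 23–9
Proposal A vs Proposal D: 17–15
Proposal A beats every other proposal.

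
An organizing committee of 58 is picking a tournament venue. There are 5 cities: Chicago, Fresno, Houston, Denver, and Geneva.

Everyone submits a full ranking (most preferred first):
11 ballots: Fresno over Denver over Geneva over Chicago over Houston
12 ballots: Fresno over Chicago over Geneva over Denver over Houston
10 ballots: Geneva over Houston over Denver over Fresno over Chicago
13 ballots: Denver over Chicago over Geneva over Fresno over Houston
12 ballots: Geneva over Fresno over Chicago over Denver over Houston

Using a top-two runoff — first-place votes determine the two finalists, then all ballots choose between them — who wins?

Geneva

Round 1 first-place votes: Chicago 0, Fresno 23, Houston 0, Denver 13, Geneva 22. Fresno and Geneva advance.
Runoff: Fresno is ranked above Geneva on 23 ballots, Geneva above Fresno on 35.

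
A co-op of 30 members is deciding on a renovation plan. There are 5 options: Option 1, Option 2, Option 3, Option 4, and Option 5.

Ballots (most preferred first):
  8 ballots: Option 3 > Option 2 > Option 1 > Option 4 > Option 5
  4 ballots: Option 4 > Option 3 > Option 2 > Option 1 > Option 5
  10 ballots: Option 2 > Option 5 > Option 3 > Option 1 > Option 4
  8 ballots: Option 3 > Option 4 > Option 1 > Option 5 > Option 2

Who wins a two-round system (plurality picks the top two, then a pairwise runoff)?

Option 3

Round 1 first-place votes: Option 1 0, Option 2 10, Option 3 16, Option 4 4, Option 5 0. Option 3 and Option 2 advance.
Runoff: Option 3 is ranked above Option 2 on 20 ballots, Option 2 above Option 3 on 10.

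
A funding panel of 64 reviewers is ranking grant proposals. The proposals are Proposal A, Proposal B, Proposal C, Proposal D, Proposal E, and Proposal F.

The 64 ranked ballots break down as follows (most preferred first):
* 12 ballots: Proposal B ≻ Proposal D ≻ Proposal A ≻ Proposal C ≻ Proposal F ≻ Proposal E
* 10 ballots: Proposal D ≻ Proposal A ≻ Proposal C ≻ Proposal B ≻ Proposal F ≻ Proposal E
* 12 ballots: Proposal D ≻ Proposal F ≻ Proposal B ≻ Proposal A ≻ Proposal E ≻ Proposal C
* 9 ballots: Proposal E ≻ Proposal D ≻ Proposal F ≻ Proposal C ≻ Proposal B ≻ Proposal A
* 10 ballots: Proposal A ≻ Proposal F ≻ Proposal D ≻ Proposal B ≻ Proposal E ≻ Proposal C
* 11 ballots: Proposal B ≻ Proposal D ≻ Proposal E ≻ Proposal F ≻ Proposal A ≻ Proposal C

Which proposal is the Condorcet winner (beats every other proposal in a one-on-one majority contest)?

Proposal D vs Proposal A: 54–10
Proposal D vs Proposal B: 41–23
Proposal D vs Proposal C: 64–0
Proposal D vs Proposal E: 55–9
Proposal D vs Proposal F: 54–10
Proposal D beats every other proposal.

Proposal D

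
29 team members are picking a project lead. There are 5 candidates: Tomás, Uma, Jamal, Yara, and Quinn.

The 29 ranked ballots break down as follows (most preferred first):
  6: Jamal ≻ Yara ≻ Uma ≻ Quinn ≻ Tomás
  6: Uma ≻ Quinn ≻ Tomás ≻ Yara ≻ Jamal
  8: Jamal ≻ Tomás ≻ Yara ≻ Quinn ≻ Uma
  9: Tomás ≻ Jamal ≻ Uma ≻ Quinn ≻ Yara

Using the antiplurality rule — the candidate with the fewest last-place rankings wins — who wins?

Last-place votes: Tomás 6, Uma 8, Jamal 6, Yara 9, Quinn 0.

Quinn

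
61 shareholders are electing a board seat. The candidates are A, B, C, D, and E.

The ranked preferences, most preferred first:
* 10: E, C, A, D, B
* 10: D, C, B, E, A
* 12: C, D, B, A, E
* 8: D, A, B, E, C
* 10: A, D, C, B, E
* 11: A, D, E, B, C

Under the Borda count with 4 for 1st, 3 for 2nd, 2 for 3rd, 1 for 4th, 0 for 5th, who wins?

D

A: 10×2 + 10×0 + 12×1 + 8×3 + 10×4 + 11×4 = 140
B: 10×0 + 10×2 + 12×2 + 8×2 + 10×1 + 11×1 = 81
C: 10×3 + 10×3 + 12×4 + 8×0 + 10×2 + 11×0 = 128
D: 10×1 + 10×4 + 12×3 + 8×4 + 10×3 + 11×3 = 181
E: 10×4 + 10×1 + 12×0 + 8×1 + 10×0 + 11×2 = 80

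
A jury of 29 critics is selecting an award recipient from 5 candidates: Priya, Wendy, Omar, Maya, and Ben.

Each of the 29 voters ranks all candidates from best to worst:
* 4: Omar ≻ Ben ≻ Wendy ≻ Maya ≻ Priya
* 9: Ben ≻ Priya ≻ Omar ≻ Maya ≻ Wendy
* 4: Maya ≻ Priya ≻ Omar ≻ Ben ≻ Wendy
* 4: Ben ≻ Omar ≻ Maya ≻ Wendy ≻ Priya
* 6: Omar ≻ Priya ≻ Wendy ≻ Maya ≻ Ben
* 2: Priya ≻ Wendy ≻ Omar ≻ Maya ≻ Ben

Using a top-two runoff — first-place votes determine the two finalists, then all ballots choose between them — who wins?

Omar

Round 1 first-place votes: Priya 2, Wendy 0, Omar 10, Maya 4, Ben 13. Ben and Omar advance.
Runoff: Ben is ranked above Omar on 13 ballots, Omar above Ben on 16.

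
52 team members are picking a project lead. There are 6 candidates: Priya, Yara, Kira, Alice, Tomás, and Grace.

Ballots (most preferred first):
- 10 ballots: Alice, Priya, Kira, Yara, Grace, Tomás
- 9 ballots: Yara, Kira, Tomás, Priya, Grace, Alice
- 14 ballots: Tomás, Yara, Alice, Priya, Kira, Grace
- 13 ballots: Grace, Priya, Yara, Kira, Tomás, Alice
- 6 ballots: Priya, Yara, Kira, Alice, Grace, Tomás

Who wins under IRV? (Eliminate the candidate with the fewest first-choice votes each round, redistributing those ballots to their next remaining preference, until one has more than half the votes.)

Yara

Round 1: Priya 6, Yara 9, Kira 0, Alice 10, Tomás 14, Grace 13. Kira eliminated.
Round 2: Priya 6, Yara 9, Alice 10, Tomás 14, Grace 13. Priya eliminated.
Round 3: Yara 15, Alice 10, Tomás 14, Grace 13. Alice eliminated.
Round 4: Yara 25, Tomás 14, Grace 13. Grace eliminated.
Round 5: Yara 38, Tomás 14. Yara has a majority (≥27).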